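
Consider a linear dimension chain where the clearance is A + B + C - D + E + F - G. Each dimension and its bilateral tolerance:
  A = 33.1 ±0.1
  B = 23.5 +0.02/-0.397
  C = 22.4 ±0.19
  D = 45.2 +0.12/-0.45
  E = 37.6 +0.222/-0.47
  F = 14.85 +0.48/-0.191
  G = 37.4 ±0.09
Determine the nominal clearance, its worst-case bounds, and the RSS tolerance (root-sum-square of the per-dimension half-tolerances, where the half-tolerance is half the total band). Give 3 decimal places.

Stack each dimension's contribution:
  +A: nom +33.100 → Σnom=33.100; wc +0.100/-0.100 → slack +0.100/-0.100; half-tol=0.100, Σhalf²=0.010000
  +B: nom +23.500 → Σnom=56.600; wc +0.020/-0.397 → slack +0.120/-0.497; half-tol=0.209, Σhalf²=0.053472
  +C: nom +22.400 → Σnom=79.000; wc +0.190/-0.190 → slack +0.310/-0.687; half-tol=0.190, Σhalf²=0.089572
  -D: nom -45.200 → Σnom=33.800; wc +0.450/-0.120 → slack +0.760/-0.807; half-tol=0.285, Σhalf²=0.170797
  +E: nom +37.600 → Σnom=71.400; wc +0.222/-0.470 → slack +0.982/-1.277; half-tol=0.346, Σhalf²=0.290513
  +F: nom +14.850 → Σnom=86.250; wc +0.480/-0.191 → slack +1.462/-1.468; half-tol=0.336, Σhalf²=0.403074
  -G: nom -37.400 → Σnom=48.850; wc +0.090/-0.090 → slack +1.552/-1.558; half-tol=0.090, Σhalf²=0.411174
Nominal = 48.850. Worst-case = [48.850 - 1.558, 48.850 + 1.552] = [47.292, 50.402]. RSS = √0.411174 = 0.641.

nominal=48.850 wc=[47.292,50.402] rss=0.641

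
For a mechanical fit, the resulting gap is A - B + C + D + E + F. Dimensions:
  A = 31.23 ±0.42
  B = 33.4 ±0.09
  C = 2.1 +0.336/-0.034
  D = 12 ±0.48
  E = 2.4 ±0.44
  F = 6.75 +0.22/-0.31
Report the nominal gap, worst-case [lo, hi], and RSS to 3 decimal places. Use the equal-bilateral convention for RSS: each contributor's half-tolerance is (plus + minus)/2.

nominal=21.080 wc=[19.306,23.066] rss=0.844

Stack each dimension's contribution:
  +A: nom +31.230 → Σnom=31.230; wc +0.420/-0.420 → slack +0.420/-0.420; half-tol=0.420, Σhalf²=0.176400
  -B: nom -33.400 → Σnom=-2.170; wc +0.090/-0.090 → slack +0.510/-0.510; half-tol=0.090, Σhalf²=0.184500
  +C: nom +2.100 → Σnom=-0.070; wc +0.336/-0.034 → slack +0.846/-0.544; half-tol=0.185, Σhalf²=0.218725
  +D: nom +12.000 → Σnom=11.930; wc +0.480/-0.480 → slack +1.326/-1.024; half-tol=0.480, Σhalf²=0.449125
  +E: nom +2.400 → Σnom=14.330; wc +0.440/-0.440 → slack +1.766/-1.464; half-tol=0.440, Σhalf²=0.642725
  +F: nom +6.750 → Σnom=21.080; wc +0.220/-0.310 → slack +1.986/-1.774; half-tol=0.265, Σhalf²=0.712950
Nominal = 21.080. Worst-case = [21.080 - 1.774, 21.080 + 1.986] = [19.306, 23.066]. RSS = √0.712950 = 0.844.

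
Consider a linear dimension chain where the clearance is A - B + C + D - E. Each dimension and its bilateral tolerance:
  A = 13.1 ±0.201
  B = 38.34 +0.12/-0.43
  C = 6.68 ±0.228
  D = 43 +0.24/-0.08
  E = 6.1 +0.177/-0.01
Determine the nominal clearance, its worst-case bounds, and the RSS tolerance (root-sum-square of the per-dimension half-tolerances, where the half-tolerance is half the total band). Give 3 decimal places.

Stack each dimension's contribution:
  +A: nom +13.100 → Σnom=13.100; wc +0.201/-0.201 → slack +0.201/-0.201; half-tol=0.201, Σhalf²=0.040401
  -B: nom -38.340 → Σnom=-25.240; wc +0.430/-0.120 → slack +0.631/-0.321; half-tol=0.275, Σhalf²=0.116026
  +C: nom +6.680 → Σnom=-18.560; wc +0.228/-0.228 → slack +0.859/-0.549; half-tol=0.228, Σhalf²=0.168010
  +D: nom +43.000 → Σnom=24.440; wc +0.240/-0.080 → slack +1.099/-0.629; half-tol=0.160, Σhalf²=0.193610
  -E: nom -6.100 → Σnom=18.340; wc +0.010/-0.177 → slack +1.109/-0.806; half-tol=0.093, Σhalf²=0.202352
Nominal = 18.340. Worst-case = [18.340 - 0.806, 18.340 + 1.109] = [17.534, 19.449]. RSS = √0.202352 = 0.450.

nominal=18.340 wc=[17.534,19.449] rss=0.450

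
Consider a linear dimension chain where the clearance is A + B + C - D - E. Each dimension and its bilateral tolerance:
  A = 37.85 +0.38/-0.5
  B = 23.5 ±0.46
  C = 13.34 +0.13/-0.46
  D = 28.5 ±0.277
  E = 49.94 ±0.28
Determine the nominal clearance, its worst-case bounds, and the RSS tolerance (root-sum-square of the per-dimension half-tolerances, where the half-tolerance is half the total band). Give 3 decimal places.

nominal=-3.750 wc=[-5.727,-2.223] rss=0.805

Stack each dimension's contribution:
  +A: nom +37.850 → Σnom=37.850; wc +0.380/-0.500 → slack +0.380/-0.500; half-tol=0.440, Σhalf²=0.193600
  +B: nom +23.500 → Σnom=61.350; wc +0.460/-0.460 → slack +0.840/-0.960; half-tol=0.460, Σhalf²=0.405200
  +C: nom +13.340 → Σnom=74.690; wc +0.130/-0.460 → slack +0.970/-1.420; half-tol=0.295, Σhalf²=0.492225
  -D: nom -28.500 → Σnom=46.190; wc +0.277/-0.277 → slack +1.247/-1.697; half-tol=0.277, Σhalf²=0.568954
  -E: nom -49.940 → Σnom=-3.750; wc +0.280/-0.280 → slack +1.527/-1.977; half-tol=0.280, Σhalf²=0.647354
Nominal = -3.750. Worst-case = [-3.750 - 1.977, -3.750 + 1.527] = [-5.727, -2.223]. RSS = √0.647354 = 0.805.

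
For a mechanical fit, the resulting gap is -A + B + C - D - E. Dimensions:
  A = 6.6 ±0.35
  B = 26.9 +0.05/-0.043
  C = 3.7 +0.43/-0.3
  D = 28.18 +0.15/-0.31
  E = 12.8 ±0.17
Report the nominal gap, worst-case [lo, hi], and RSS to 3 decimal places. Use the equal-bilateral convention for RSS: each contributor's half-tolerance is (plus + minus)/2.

Stack each dimension's contribution:
  -A: nom -6.600 → Σnom=-6.600; wc +0.350/-0.350 → slack +0.350/-0.350; half-tol=0.350, Σhalf²=0.122500
  +B: nom +26.900 → Σnom=20.300; wc +0.050/-0.043 → slack +0.400/-0.393; half-tol=0.046, Σhalf²=0.124662
  +C: nom +3.700 → Σnom=24.000; wc +0.430/-0.300 → slack +0.830/-0.693; half-tol=0.365, Σhalf²=0.257887
  -D: nom -28.180 → Σnom=-4.180; wc +0.310/-0.150 → slack +1.140/-0.843; half-tol=0.230, Σhalf²=0.310787
  -E: nom -12.800 → Σnom=-16.980; wc +0.170/-0.170 → slack +1.310/-1.013; half-tol=0.170, Σhalf²=0.339687
Nominal = -16.980. Worst-case = [-16.980 - 1.013, -16.980 + 1.310] = [-17.993, -15.670]. RSS = √0.339687 = 0.583.

nominal=-16.980 wc=[-17.993,-15.670] rss=0.583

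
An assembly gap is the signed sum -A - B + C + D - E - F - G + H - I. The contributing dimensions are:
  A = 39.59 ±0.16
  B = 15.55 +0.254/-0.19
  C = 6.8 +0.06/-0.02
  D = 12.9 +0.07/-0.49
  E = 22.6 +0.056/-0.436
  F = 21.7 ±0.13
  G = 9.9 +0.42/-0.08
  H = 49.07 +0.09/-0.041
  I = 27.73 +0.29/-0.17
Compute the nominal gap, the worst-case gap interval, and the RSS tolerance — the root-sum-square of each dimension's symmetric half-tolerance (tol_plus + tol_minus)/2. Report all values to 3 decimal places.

Stack each dimension's contribution:
  -A: nom -39.590 → Σnom=-39.590; wc +0.160/-0.160 → slack +0.160/-0.160; half-tol=0.160, Σhalf²=0.025600
  -B: nom -15.550 → Σnom=-55.140; wc +0.190/-0.254 → slack +0.350/-0.414; half-tol=0.222, Σhalf²=0.074884
  +C: nom +6.800 → Σnom=-48.340; wc +0.060/-0.020 → slack +0.410/-0.434; half-tol=0.040, Σhalf²=0.076484
  +D: nom +12.900 → Σnom=-35.440; wc +0.070/-0.490 → slack +0.480/-0.924; half-tol=0.280, Σhalf²=0.154884
  -E: nom -22.600 → Σnom=-58.040; wc +0.436/-0.056 → slack +0.916/-0.980; half-tol=0.246, Σhalf²=0.215400
  -F: nom -21.700 → Σnom=-79.740; wc +0.130/-0.130 → slack +1.046/-1.110; half-tol=0.130, Σhalf²=0.232300
  -G: nom -9.900 → Σnom=-89.640; wc +0.080/-0.420 → slack +1.126/-1.530; half-tol=0.250, Σhalf²=0.294800
  +H: nom +49.070 → Σnom=-40.570; wc +0.090/-0.041 → slack +1.216/-1.571; half-tol=0.066, Σhalf²=0.299090
  -I: nom -27.730 → Σnom=-68.300; wc +0.170/-0.290 → slack +1.386/-1.861; half-tol=0.230, Σhalf²=0.351990
Nominal = -68.300. Worst-case = [-68.300 - 1.861, -68.300 + 1.386] = [-70.161, -66.914]. RSS = √0.351990 = 0.593.

nominal=-68.300 wc=[-70.161,-66.914] rss=0.593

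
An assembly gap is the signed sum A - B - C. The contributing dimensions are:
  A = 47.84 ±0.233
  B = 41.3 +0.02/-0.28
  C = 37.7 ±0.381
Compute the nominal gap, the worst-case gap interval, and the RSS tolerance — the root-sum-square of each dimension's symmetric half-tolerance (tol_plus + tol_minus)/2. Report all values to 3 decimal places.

Stack each dimension's contribution:
  +A: nom +47.840 → Σnom=47.840; wc +0.233/-0.233 → slack +0.233/-0.233; half-tol=0.233, Σhalf²=0.054289
  -B: nom -41.300 → Σnom=6.540; wc +0.280/-0.020 → slack +0.513/-0.253; half-tol=0.150, Σhalf²=0.076789
  -C: nom -37.700 → Σnom=-31.160; wc +0.381/-0.381 → slack +0.894/-0.634; half-tol=0.381, Σhalf²=0.221950
Nominal = -31.160. Worst-case = [-31.160 - 0.634, -31.160 + 0.894] = [-31.794, -30.266]. RSS = √0.221950 = 0.471.

nominal=-31.160 wc=[-31.794,-30.266] rss=0.471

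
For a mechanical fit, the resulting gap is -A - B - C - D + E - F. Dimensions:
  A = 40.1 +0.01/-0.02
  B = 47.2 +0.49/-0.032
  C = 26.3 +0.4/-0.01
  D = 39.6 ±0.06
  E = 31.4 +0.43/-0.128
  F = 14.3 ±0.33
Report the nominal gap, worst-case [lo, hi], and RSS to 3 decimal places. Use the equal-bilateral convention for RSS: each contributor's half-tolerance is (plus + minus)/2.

nominal=-136.100 wc=[-137.518,-135.218] rss=0.548

Stack each dimension's contribution:
  -A: nom -40.100 → Σnom=-40.100; wc +0.020/-0.010 → slack +0.020/-0.010; half-tol=0.015, Σhalf²=0.000225
  -B: nom -47.200 → Σnom=-87.300; wc +0.032/-0.490 → slack +0.052/-0.500; half-tol=0.261, Σhalf²=0.068346
  -C: nom -26.300 → Σnom=-113.600; wc +0.010/-0.400 → slack +0.062/-0.900; half-tol=0.205, Σhalf²=0.110371
  -D: nom -39.600 → Σnom=-153.200; wc +0.060/-0.060 → slack +0.122/-0.960; half-tol=0.060, Σhalf²=0.113971
  +E: nom +31.400 → Σnom=-121.800; wc +0.430/-0.128 → slack +0.552/-1.088; half-tol=0.279, Σhalf²=0.191812
  -F: nom -14.300 → Σnom=-136.100; wc +0.330/-0.330 → slack +0.882/-1.418; half-tol=0.330, Σhalf²=0.300712
Nominal = -136.100. Worst-case = [-136.100 - 1.418, -136.100 + 0.882] = [-137.518, -135.218]. RSS = √0.300712 = 0.548.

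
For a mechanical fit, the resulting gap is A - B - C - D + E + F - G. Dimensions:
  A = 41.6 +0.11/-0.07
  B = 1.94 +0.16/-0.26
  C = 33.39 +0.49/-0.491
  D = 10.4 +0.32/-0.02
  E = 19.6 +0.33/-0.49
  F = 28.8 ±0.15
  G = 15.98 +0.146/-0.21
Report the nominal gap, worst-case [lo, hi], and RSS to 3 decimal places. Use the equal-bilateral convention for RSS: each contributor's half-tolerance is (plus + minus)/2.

nominal=28.290 wc=[26.464,29.861] rss=0.738

Stack each dimension's contribution:
  +A: nom +41.600 → Σnom=41.600; wc +0.110/-0.070 → slack +0.110/-0.070; half-tol=0.090, Σhalf²=0.008100
  -B: nom -1.940 → Σnom=39.660; wc +0.260/-0.160 → slack +0.370/-0.230; half-tol=0.210, Σhalf²=0.052200
  -C: nom -33.390 → Σnom=6.270; wc +0.491/-0.490 → slack +0.861/-0.720; half-tol=0.490, Σhalf²=0.292790
  -D: nom -10.400 → Σnom=-4.130; wc +0.020/-0.320 → slack +0.881/-1.040; half-tol=0.170, Σhalf²=0.321690
  +E: nom +19.600 → Σnom=15.470; wc +0.330/-0.490 → slack +1.211/-1.530; half-tol=0.410, Σhalf²=0.489790
  +F: nom +28.800 → Σnom=44.270; wc +0.150/-0.150 → slack +1.361/-1.680; half-tol=0.150, Σhalf²=0.512290
  -G: nom -15.980 → Σnom=28.290; wc +0.210/-0.146 → slack +1.571/-1.826; half-tol=0.178, Σhalf²=0.543974
Nominal = 28.290. Worst-case = [28.290 - 1.826, 28.290 + 1.571] = [26.464, 29.861]. RSS = √0.543974 = 0.738.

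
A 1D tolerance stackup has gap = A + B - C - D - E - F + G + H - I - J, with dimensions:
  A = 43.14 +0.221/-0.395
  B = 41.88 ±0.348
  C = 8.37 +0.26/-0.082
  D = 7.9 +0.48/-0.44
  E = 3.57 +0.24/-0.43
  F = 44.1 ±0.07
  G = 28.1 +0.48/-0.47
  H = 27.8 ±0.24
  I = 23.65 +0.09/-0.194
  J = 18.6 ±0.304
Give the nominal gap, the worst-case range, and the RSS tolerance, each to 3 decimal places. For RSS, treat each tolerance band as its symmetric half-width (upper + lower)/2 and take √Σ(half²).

Stack each dimension's contribution:
  +A: nom +43.140 → Σnom=43.140; wc +0.221/-0.395 → slack +0.221/-0.395; half-tol=0.308, Σhalf²=0.094864
  +B: nom +41.880 → Σnom=85.020; wc +0.348/-0.348 → slack +0.569/-0.743; half-tol=0.348, Σhalf²=0.215968
  -C: nom -8.370 → Σnom=76.650; wc +0.082/-0.260 → slack +0.651/-1.003; half-tol=0.171, Σhalf²=0.245209
  -D: nom -7.900 → Σnom=68.750; wc +0.440/-0.480 → slack +1.091/-1.483; half-tol=0.460, Σhalf²=0.456809
  -E: nom -3.570 → Σnom=65.180; wc +0.430/-0.240 → slack +1.521/-1.723; half-tol=0.335, Σhalf²=0.569034
  -F: nom -44.100 → Σnom=21.080; wc +0.070/-0.070 → slack +1.591/-1.793; half-tol=0.070, Σhalf²=0.573934
  +G: nom +28.100 → Σnom=49.180; wc +0.480/-0.470 → slack +2.071/-2.263; half-tol=0.475, Σhalf²=0.799559
  +H: nom +27.800 → Σnom=76.980; wc +0.240/-0.240 → slack +2.311/-2.503; half-tol=0.240, Σhalf²=0.857159
  -I: nom -23.650 → Σnom=53.330; wc +0.194/-0.090 → slack +2.505/-2.593; half-tol=0.142, Σhalf²=0.877323
  -J: nom -18.600 → Σnom=34.730; wc +0.304/-0.304 → slack +2.809/-2.897; half-tol=0.304, Σhalf²=0.969739
Nominal = 34.730. Worst-case = [34.730 - 2.897, 34.730 + 2.809] = [31.833, 37.539]. RSS = √0.969739 = 0.985.

nominal=34.730 wc=[31.833,37.539] rss=0.985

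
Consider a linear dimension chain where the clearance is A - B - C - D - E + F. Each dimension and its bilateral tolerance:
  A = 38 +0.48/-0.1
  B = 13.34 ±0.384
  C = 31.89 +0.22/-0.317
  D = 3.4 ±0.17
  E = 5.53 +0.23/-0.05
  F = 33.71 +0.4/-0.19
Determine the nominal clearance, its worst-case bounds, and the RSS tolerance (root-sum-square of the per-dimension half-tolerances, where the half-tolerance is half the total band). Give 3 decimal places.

Stack each dimension's contribution:
  +A: nom +38.000 → Σnom=38.000; wc +0.480/-0.100 → slack +0.480/-0.100; half-tol=0.290, Σhalf²=0.084100
  -B: nom -13.340 → Σnom=24.660; wc +0.384/-0.384 → slack +0.864/-0.484; half-tol=0.384, Σhalf²=0.231556
  -C: nom -31.890 → Σnom=-7.230; wc +0.317/-0.220 → slack +1.181/-0.704; half-tol=0.269, Σhalf²=0.303648
  -D: nom -3.400 → Σnom=-10.630; wc +0.170/-0.170 → slack +1.351/-0.874; half-tol=0.170, Σhalf²=0.332548
  -E: nom -5.530 → Σnom=-16.160; wc +0.050/-0.230 → slack +1.401/-1.104; half-tol=0.140, Σhalf²=0.352148
  +F: nom +33.710 → Σnom=17.550; wc +0.400/-0.190 → slack +1.801/-1.294; half-tol=0.295, Σhalf²=0.439173
Nominal = 17.550. Worst-case = [17.550 - 1.294, 17.550 + 1.801] = [16.256, 19.351]. RSS = √0.439173 = 0.663.

nominal=17.550 wc=[16.256,19.351] rss=0.663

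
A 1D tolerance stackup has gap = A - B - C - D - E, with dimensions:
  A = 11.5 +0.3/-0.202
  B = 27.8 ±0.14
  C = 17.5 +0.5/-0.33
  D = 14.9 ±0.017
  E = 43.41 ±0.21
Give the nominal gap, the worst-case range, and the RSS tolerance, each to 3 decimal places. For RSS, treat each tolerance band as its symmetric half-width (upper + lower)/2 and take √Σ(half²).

Stack each dimension's contribution:
  +A: nom +11.500 → Σnom=11.500; wc +0.300/-0.202 → slack +0.300/-0.202; half-tol=0.251, Σhalf²=0.063001
  -B: nom -27.800 → Σnom=-16.300; wc +0.140/-0.140 → slack +0.440/-0.342; half-tol=0.140, Σhalf²=0.082601
  -C: nom -17.500 → Σnom=-33.800; wc +0.330/-0.500 → slack +0.770/-0.842; half-tol=0.415, Σhalf²=0.254826
  -D: nom -14.900 → Σnom=-48.700; wc +0.017/-0.017 → slack +0.787/-0.859; half-tol=0.017, Σhalf²=0.255115
  -E: nom -43.410 → Σnom=-92.110; wc +0.210/-0.210 → slack +0.997/-1.069; half-tol=0.210, Σhalf²=0.299215
Nominal = -92.110. Worst-case = [-92.110 - 1.069, -92.110 + 0.997] = [-93.179, -91.113]. RSS = √0.299215 = 0.547.

nominal=-92.110 wc=[-93.179,-91.113] rss=0.547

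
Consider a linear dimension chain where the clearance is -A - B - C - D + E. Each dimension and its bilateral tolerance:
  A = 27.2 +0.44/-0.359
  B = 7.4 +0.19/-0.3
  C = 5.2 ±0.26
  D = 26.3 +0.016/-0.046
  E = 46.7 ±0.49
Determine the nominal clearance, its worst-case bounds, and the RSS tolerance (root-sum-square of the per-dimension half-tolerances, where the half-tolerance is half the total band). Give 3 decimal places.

Stack each dimension's contribution:
  -A: nom -27.200 → Σnom=-27.200; wc +0.359/-0.440 → slack +0.359/-0.440; half-tol=0.399, Σhalf²=0.159600
  -B: nom -7.400 → Σnom=-34.600; wc +0.300/-0.190 → slack +0.659/-0.630; half-tol=0.245, Σhalf²=0.219625
  -C: nom -5.200 → Σnom=-39.800; wc +0.260/-0.260 → slack +0.919/-0.890; half-tol=0.260, Σhalf²=0.287225
  -D: nom -26.300 → Σnom=-66.100; wc +0.046/-0.016 → slack +0.965/-0.906; half-tol=0.031, Σhalf²=0.288186
  +E: nom +46.700 → Σnom=-19.400; wc +0.490/-0.490 → slack +1.455/-1.396; half-tol=0.490, Σhalf²=0.528286
Nominal = -19.400. Worst-case = [-19.400 - 1.396, -19.400 + 1.455] = [-20.796, -17.945]. RSS = √0.528286 = 0.727.

nominal=-19.400 wc=[-20.796,-17.945] rss=0.727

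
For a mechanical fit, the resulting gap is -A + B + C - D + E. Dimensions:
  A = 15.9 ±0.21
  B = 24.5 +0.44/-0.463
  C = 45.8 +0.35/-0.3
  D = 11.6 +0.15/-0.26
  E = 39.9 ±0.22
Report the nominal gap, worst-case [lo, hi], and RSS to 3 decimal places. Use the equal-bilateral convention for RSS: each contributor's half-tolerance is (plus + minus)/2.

Stack each dimension's contribution:
  -A: nom -15.900 → Σnom=-15.900; wc +0.210/-0.210 → slack +0.210/-0.210; half-tol=0.210, Σhalf²=0.044100
  +B: nom +24.500 → Σnom=8.600; wc +0.440/-0.463 → slack +0.650/-0.673; half-tol=0.452, Σhalf²=0.247952
  +C: nom +45.800 → Σnom=54.400; wc +0.350/-0.300 → slack +1.000/-0.973; half-tol=0.325, Σhalf²=0.353577
  -D: nom -11.600 → Σnom=42.800; wc +0.260/-0.150 → slack +1.260/-1.123; half-tol=0.205, Σhalf²=0.395602
  +E: nom +39.900 → Σnom=82.700; wc +0.220/-0.220 → slack +1.480/-1.343; half-tol=0.220, Σhalf²=0.444002
Nominal = 82.700. Worst-case = [82.700 - 1.343, 82.700 + 1.480] = [81.357, 84.180]. RSS = √0.444002 = 0.666.

nominal=82.700 wc=[81.357,84.180] rss=0.666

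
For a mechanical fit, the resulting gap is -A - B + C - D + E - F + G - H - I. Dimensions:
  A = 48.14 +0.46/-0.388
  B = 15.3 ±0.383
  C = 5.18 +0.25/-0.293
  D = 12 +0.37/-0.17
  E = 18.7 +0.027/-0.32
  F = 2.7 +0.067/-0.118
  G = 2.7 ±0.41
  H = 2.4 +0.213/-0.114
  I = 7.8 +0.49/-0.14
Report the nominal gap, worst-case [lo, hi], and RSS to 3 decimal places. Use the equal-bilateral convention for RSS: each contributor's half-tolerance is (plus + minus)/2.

Stack each dimension's contribution:
  -A: nom -48.140 → Σnom=-48.140; wc +0.388/-0.460 → slack +0.388/-0.460; half-tol=0.424, Σhalf²=0.179776
  -B: nom -15.300 → Σnom=-63.440; wc +0.383/-0.383 → slack +0.771/-0.843; half-tol=0.383, Σhalf²=0.326465
  +C: nom +5.180 → Σnom=-58.260; wc +0.250/-0.293 → slack +1.021/-1.136; half-tol=0.271, Σhalf²=0.400177
  -D: nom -12.000 → Σnom=-70.260; wc +0.170/-0.370 → slack +1.191/-1.506; half-tol=0.270, Σhalf²=0.473077
  +E: nom +18.700 → Σnom=-51.560; wc +0.027/-0.320 → slack +1.218/-1.826; half-tol=0.174, Σhalf²=0.503180
  -F: nom -2.700 → Σnom=-54.260; wc +0.118/-0.067 → slack +1.336/-1.893; half-tol=0.092, Σhalf²=0.511736
  +G: nom +2.700 → Σnom=-51.560; wc +0.410/-0.410 → slack +1.746/-2.303; half-tol=0.410, Σhalf²=0.679836
  -H: nom -2.400 → Σnom=-53.960; wc +0.114/-0.213 → slack +1.860/-2.516; half-tol=0.164, Σhalf²=0.706568
  -I: nom -7.800 → Σnom=-61.760; wc +0.140/-0.490 → slack +2.000/-3.006; half-tol=0.315, Σhalf²=0.805793
Nominal = -61.760. Worst-case = [-61.760 - 3.006, -61.760 + 2.000] = [-64.766, -59.760]. RSS = √0.805793 = 0.898.

nominal=-61.760 wc=[-64.766,-59.760] rss=0.898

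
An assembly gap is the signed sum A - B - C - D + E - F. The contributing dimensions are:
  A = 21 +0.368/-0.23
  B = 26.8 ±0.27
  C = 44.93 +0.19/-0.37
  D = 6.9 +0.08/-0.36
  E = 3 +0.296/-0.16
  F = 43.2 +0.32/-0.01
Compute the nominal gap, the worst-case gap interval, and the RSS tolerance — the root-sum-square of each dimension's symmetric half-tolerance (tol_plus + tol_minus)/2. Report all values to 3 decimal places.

Stack each dimension's contribution:
  +A: nom +21.000 → Σnom=21.000; wc +0.368/-0.230 → slack +0.368/-0.230; half-tol=0.299, Σhalf²=0.089401
  -B: nom -26.800 → Σnom=-5.800; wc +0.270/-0.270 → slack +0.638/-0.500; half-tol=0.270, Σhalf²=0.162301
  -C: nom -44.930 → Σnom=-50.730; wc +0.370/-0.190 → slack +1.008/-0.690; half-tol=0.280, Σhalf²=0.240701
  -D: nom -6.900 → Σnom=-57.630; wc +0.360/-0.080 → slack +1.368/-0.770; half-tol=0.220, Σhalf²=0.289101
  +E: nom +3.000 → Σnom=-54.630; wc +0.296/-0.160 → slack +1.664/-0.930; half-tol=0.228, Σhalf²=0.341085
  -F: nom -43.200 → Σnom=-97.830; wc +0.010/-0.320 → slack +1.674/-1.250; half-tol=0.165, Σhalf²=0.368310
Nominal = -97.830. Worst-case = [-97.830 - 1.250, -97.830 + 1.674] = [-99.080, -96.156]. RSS = √0.368310 = 0.607.

nominal=-97.830 wc=[-99.080,-96.156] rss=0.607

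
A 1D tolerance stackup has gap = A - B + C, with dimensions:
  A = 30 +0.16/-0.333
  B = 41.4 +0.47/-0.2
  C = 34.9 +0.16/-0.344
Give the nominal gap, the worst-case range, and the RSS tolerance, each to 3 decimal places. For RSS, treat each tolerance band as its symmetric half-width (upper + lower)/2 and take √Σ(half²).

nominal=23.500 wc=[22.353,24.020] rss=0.486

Stack each dimension's contribution:
  +A: nom +30.000 → Σnom=30.000; wc +0.160/-0.333 → slack +0.160/-0.333; half-tol=0.246, Σhalf²=0.060762
  -B: nom -41.400 → Σnom=-11.400; wc +0.200/-0.470 → slack +0.360/-0.803; half-tol=0.335, Σhalf²=0.172987
  +C: nom +34.900 → Σnom=23.500; wc +0.160/-0.344 → slack +0.520/-1.147; half-tol=0.252, Σhalf²=0.236491
Nominal = 23.500. Worst-case = [23.500 - 1.147, 23.500 + 0.520] = [22.353, 24.020]. RSS = √0.236491 = 0.486.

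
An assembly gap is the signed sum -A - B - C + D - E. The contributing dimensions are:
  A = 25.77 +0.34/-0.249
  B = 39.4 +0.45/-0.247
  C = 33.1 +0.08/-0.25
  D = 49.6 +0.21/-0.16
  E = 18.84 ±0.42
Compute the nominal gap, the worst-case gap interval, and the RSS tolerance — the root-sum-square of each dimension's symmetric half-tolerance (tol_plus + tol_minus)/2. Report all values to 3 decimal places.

nominal=-67.510 wc=[-68.960,-66.134] rss=0.668

Stack each dimension's contribution:
  -A: nom -25.770 → Σnom=-25.770; wc +0.249/-0.340 → slack +0.249/-0.340; half-tol=0.294, Σhalf²=0.086730
  -B: nom -39.400 → Σnom=-65.170; wc +0.247/-0.450 → slack +0.496/-0.790; half-tol=0.349, Σhalf²=0.208183
  -C: nom -33.100 → Σnom=-98.270; wc +0.250/-0.080 → slack +0.746/-0.870; half-tol=0.165, Σhalf²=0.235408
  +D: nom +49.600 → Σnom=-48.670; wc +0.210/-0.160 → slack +0.956/-1.030; half-tol=0.185, Σhalf²=0.269632
  -E: nom -18.840 → Σnom=-67.510; wc +0.420/-0.420 → slack +1.376/-1.450; half-tol=0.420, Σhalf²=0.446032
Nominal = -67.510. Worst-case = [-67.510 - 1.450, -67.510 + 1.376] = [-68.960, -66.134]. RSS = √0.446032 = 0.668.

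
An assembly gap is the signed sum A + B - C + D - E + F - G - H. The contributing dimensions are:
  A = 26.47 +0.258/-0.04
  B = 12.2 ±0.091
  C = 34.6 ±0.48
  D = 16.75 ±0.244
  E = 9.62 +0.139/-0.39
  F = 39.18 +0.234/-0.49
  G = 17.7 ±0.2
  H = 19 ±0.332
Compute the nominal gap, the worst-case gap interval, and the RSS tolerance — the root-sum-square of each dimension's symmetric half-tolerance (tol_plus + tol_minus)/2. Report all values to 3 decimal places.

Stack each dimension's contribution:
  +A: nom +26.470 → Σnom=26.470; wc +0.258/-0.040 → slack +0.258/-0.040; half-tol=0.149, Σhalf²=0.022201
  +B: nom +12.200 → Σnom=38.670; wc +0.091/-0.091 → slack +0.349/-0.131; half-tol=0.091, Σhalf²=0.030482
  -C: nom -34.600 → Σnom=4.070; wc +0.480/-0.480 → slack +0.829/-0.611; half-tol=0.480, Σhalf²=0.260882
  +D: nom +16.750 → Σnom=20.820; wc +0.244/-0.244 → slack +1.073/-0.855; half-tol=0.244, Σhalf²=0.320418
  -E: nom -9.620 → Σnom=11.200; wc +0.390/-0.139 → slack +1.463/-0.994; half-tol=0.265, Σhalf²=0.390378
  +F: nom +39.180 → Σnom=50.380; wc +0.234/-0.490 → slack +1.697/-1.484; half-tol=0.362, Σhalf²=0.521422
  -G: nom -17.700 → Σnom=32.680; wc +0.200/-0.200 → slack +1.897/-1.684; half-tol=0.200, Σhalf²=0.561422
  -H: nom -19.000 → Σnom=13.680; wc +0.332/-0.332 → slack +2.229/-2.016; half-tol=0.332, Σhalf²=0.671646
Nominal = 13.680. Worst-case = [13.680 - 2.016, 13.680 + 2.229] = [11.664, 15.909]. RSS = √0.671646 = 0.820.

nominal=13.680 wc=[11.664,15.909] rss=0.820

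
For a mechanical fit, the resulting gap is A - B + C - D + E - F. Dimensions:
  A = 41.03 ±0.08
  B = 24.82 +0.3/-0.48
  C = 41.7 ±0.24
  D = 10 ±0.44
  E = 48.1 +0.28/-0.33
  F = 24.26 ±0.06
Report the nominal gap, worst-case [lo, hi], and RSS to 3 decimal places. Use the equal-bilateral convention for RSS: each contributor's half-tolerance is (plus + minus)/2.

Stack each dimension's contribution:
  +A: nom +41.030 → Σnom=41.030; wc +0.080/-0.080 → slack +0.080/-0.080; half-tol=0.080, Σhalf²=0.006400
  -B: nom -24.820 → Σnom=16.210; wc +0.480/-0.300 → slack +0.560/-0.380; half-tol=0.390, Σhalf²=0.158500
  +C: nom +41.700 → Σnom=57.910; wc +0.240/-0.240 → slack +0.800/-0.620; half-tol=0.240, Σhalf²=0.216100
  -D: nom -10.000 → Σnom=47.910; wc +0.440/-0.440 → slack +1.240/-1.060; half-tol=0.440, Σhalf²=0.409700
  +E: nom +48.100 → Σnom=96.010; wc +0.280/-0.330 → slack +1.520/-1.390; half-tol=0.305, Σhalf²=0.502725
  -F: nom -24.260 → Σnom=71.750; wc +0.060/-0.060 → slack +1.580/-1.450; half-tol=0.060, Σhalf²=0.506325
Nominal = 71.750. Worst-case = [71.750 - 1.450, 71.750 + 1.580] = [70.300, 73.330]. RSS = √0.506325 = 0.712.

nominal=71.750 wc=[70.300,73.330] rss=0.712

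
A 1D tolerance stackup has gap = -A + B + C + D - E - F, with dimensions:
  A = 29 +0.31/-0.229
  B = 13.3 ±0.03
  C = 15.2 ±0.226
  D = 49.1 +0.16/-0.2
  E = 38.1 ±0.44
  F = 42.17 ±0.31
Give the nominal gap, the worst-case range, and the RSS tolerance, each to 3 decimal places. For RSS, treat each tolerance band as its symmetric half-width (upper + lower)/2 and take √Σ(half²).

Stack each dimension's contribution:
  -A: nom -29.000 → Σnom=-29.000; wc +0.229/-0.310 → slack +0.229/-0.310; half-tol=0.270, Σhalf²=0.072630
  +B: nom +13.300 → Σnom=-15.700; wc +0.030/-0.030 → slack +0.259/-0.340; half-tol=0.030, Σhalf²=0.073530
  +C: nom +15.200 → Σnom=-0.500; wc +0.226/-0.226 → slack +0.485/-0.566; half-tol=0.226, Σhalf²=0.124606
  +D: nom +49.100 → Σnom=48.600; wc +0.160/-0.200 → slack +0.645/-0.766; half-tol=0.180, Σhalf²=0.157006
  -E: nom -38.100 → Σnom=10.500; wc +0.440/-0.440 → slack +1.085/-1.206; half-tol=0.440, Σhalf²=0.350606
  -F: nom -42.170 → Σnom=-31.670; wc +0.310/-0.310 → slack +1.395/-1.516; half-tol=0.310, Σhalf²=0.446706
Nominal = -31.670. Worst-case = [-31.670 - 1.516, -31.670 + 1.395] = [-33.186, -30.275]. RSS = √0.446706 = 0.668.

nominal=-31.670 wc=[-33.186,-30.275] rss=0.668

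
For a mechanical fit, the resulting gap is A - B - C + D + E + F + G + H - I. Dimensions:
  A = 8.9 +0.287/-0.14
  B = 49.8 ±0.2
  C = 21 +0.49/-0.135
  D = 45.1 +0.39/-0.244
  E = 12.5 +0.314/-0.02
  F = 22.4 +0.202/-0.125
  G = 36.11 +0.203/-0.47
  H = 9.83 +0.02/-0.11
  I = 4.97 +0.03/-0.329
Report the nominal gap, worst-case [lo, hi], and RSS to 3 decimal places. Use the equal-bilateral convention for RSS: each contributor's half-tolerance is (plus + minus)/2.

Stack each dimension's contribution:
  +A: nom +8.900 → Σnom=8.900; wc +0.287/-0.140 → slack +0.287/-0.140; half-tol=0.213, Σhalf²=0.045582
  -B: nom -49.800 → Σnom=-40.900; wc +0.200/-0.200 → slack +0.487/-0.340; half-tol=0.200, Σhalf²=0.085582
  -C: nom -21.000 → Σnom=-61.900; wc +0.135/-0.490 → slack +0.622/-0.830; half-tol=0.312, Σhalf²=0.183238
  +D: nom +45.100 → Σnom=-16.800; wc +0.390/-0.244 → slack +1.012/-1.074; half-tol=0.317, Σhalf²=0.283728
  +E: nom +12.500 → Σnom=-4.300; wc +0.314/-0.020 → slack +1.326/-1.094; half-tol=0.167, Σhalf²=0.311617
  +F: nom +22.400 → Σnom=18.100; wc +0.202/-0.125 → slack +1.528/-1.219; half-tol=0.164, Σhalf²=0.338349
  +G: nom +36.110 → Σnom=54.210; wc +0.203/-0.470 → slack +1.731/-1.689; half-tol=0.337, Σhalf²=0.451581
  +H: nom +9.830 → Σnom=64.040; wc +0.020/-0.110 → slack +1.751/-1.799; half-tol=0.065, Σhalf²=0.455806
  -I: nom -4.970 → Σnom=59.070; wc +0.329/-0.030 → slack +2.080/-1.829; half-tol=0.179, Σhalf²=0.488026
Nominal = 59.070. Worst-case = [59.070 - 1.829, 59.070 + 2.080] = [57.241, 61.150]. RSS = √0.488026 = 0.699.

nominal=59.070 wc=[57.241,61.150] rss=0.699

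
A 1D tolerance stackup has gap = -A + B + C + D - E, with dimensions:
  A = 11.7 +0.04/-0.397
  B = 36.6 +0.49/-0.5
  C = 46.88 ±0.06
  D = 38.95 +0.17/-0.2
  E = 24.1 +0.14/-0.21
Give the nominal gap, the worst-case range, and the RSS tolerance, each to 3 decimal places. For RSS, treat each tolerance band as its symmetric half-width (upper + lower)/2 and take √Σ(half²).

nominal=86.630 wc=[85.690,87.957] rss=0.601

Stack each dimension's contribution:
  -A: nom -11.700 → Σnom=-11.700; wc +0.397/-0.040 → slack +0.397/-0.040; half-tol=0.218, Σhalf²=0.047742
  +B: nom +36.600 → Σnom=24.900; wc +0.490/-0.500 → slack +0.887/-0.540; half-tol=0.495, Σhalf²=0.292767
  +C: nom +46.880 → Σnom=71.780; wc +0.060/-0.060 → slack +0.947/-0.600; half-tol=0.060, Σhalf²=0.296367
  +D: nom +38.950 → Σnom=110.730; wc +0.170/-0.200 → slack +1.117/-0.800; half-tol=0.185, Σhalf²=0.330592
  -E: nom -24.100 → Σnom=86.630; wc +0.210/-0.140 → slack +1.327/-0.940; half-tol=0.175, Σhalf²=0.361217
Nominal = 86.630. Worst-case = [86.630 - 0.940, 86.630 + 1.327] = [85.690, 87.957]. RSS = √0.361217 = 0.601.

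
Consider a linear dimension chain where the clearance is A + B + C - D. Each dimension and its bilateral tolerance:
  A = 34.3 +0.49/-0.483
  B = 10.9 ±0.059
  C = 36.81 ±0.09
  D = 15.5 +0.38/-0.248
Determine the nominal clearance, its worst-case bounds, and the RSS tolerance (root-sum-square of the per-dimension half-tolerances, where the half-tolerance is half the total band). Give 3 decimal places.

nominal=66.510 wc=[65.498,67.397] rss=0.589

Stack each dimension's contribution:
  +A: nom +34.300 → Σnom=34.300; wc +0.490/-0.483 → slack +0.490/-0.483; half-tol=0.486, Σhalf²=0.236682
  +B: nom +10.900 → Σnom=45.200; wc +0.059/-0.059 → slack +0.549/-0.542; half-tol=0.059, Σhalf²=0.240163
  +C: nom +36.810 → Σnom=82.010; wc +0.090/-0.090 → slack +0.639/-0.632; half-tol=0.090, Σhalf²=0.248263
  -D: nom -15.500 → Σnom=66.510; wc +0.248/-0.380 → slack +0.887/-1.012; half-tol=0.314, Σhalf²=0.346859
Nominal = 66.510. Worst-case = [66.510 - 1.012, 66.510 + 0.887] = [65.498, 67.397]. RSS = √0.346859 = 0.589.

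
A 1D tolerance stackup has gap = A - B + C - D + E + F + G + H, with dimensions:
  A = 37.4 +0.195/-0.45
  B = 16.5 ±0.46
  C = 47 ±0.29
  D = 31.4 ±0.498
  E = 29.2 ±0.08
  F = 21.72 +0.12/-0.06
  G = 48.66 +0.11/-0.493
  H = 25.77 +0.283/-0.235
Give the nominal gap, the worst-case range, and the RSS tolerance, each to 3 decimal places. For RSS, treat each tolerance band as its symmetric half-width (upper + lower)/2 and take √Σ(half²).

Stack each dimension's contribution:
  +A: nom +37.400 → Σnom=37.400; wc +0.195/-0.450 → slack +0.195/-0.450; half-tol=0.323, Σhalf²=0.104006
  -B: nom -16.500 → Σnom=20.900; wc +0.460/-0.460 → slack +0.655/-0.910; half-tol=0.460, Σhalf²=0.315606
  +C: nom +47.000 → Σnom=67.900; wc +0.290/-0.290 → slack +0.945/-1.200; half-tol=0.290, Σhalf²=0.399706
  -D: nom -31.400 → Σnom=36.500; wc +0.498/-0.498 → slack +1.443/-1.698; half-tol=0.498, Σhalf²=0.647710
  +E: nom +29.200 → Σnom=65.700; wc +0.080/-0.080 → slack +1.523/-1.778; half-tol=0.080, Σhalf²=0.654110
  +F: nom +21.720 → Σnom=87.420; wc +0.120/-0.060 → slack +1.643/-1.838; half-tol=0.090, Σhalf²=0.662210
  +G: nom +48.660 → Σnom=136.080; wc +0.110/-0.493 → slack +1.753/-2.331; half-tol=0.301, Σhalf²=0.753112
  +H: nom +25.770 → Σnom=161.850; wc +0.283/-0.235 → slack +2.036/-2.566; half-tol=0.259, Σhalf²=0.820194
Nominal = 161.850. Worst-case = [161.850 - 2.566, 161.850 + 2.036] = [159.284, 163.886]. RSS = √0.820194 = 0.906.

nominal=161.850 wc=[159.284,163.886] rss=0.906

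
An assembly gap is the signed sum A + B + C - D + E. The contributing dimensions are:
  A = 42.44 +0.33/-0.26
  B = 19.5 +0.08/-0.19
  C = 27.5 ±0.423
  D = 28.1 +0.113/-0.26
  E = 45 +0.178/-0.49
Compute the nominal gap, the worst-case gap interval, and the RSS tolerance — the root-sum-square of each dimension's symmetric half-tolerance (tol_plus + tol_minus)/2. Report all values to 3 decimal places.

nominal=106.340 wc=[104.864,107.611] rss=0.656

Stack each dimension's contribution:
  +A: nom +42.440 → Σnom=42.440; wc +0.330/-0.260 → slack +0.330/-0.260; half-tol=0.295, Σhalf²=0.087025
  +B: nom +19.500 → Σnom=61.940; wc +0.080/-0.190 → slack +0.410/-0.450; half-tol=0.135, Σhalf²=0.105250
  +C: nom +27.500 → Σnom=89.440; wc +0.423/-0.423 → slack +0.833/-0.873; half-tol=0.423, Σhalf²=0.284179
  -D: nom -28.100 → Σnom=61.340; wc +0.260/-0.113 → slack +1.093/-0.986; half-tol=0.186, Σhalf²=0.318961
  +E: nom +45.000 → Σnom=106.340; wc +0.178/-0.490 → slack +1.271/-1.476; half-tol=0.334, Σhalf²=0.430517
Nominal = 106.340. Worst-case = [106.340 - 1.476, 106.340 + 1.271] = [104.864, 107.611]. RSS = √0.430517 = 0.656.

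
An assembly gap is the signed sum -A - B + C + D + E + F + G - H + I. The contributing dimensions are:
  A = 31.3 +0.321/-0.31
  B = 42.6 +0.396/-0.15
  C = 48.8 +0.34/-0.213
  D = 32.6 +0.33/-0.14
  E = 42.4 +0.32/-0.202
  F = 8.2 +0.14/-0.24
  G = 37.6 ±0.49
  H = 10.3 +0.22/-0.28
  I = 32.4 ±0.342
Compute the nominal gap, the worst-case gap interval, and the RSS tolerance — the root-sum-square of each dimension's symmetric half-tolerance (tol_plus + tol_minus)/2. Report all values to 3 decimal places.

nominal=117.800 wc=[115.236,120.502] rss=0.911

Stack each dimension's contribution:
  -A: nom -31.300 → Σnom=-31.300; wc +0.310/-0.321 → slack +0.310/-0.321; half-tol=0.316, Σhalf²=0.099540
  -B: nom -42.600 → Σnom=-73.900; wc +0.150/-0.396 → slack +0.460/-0.717; half-tol=0.273, Σhalf²=0.174069
  +C: nom +48.800 → Σnom=-25.100; wc +0.340/-0.213 → slack +0.800/-0.930; half-tol=0.277, Σhalf²=0.250522
  +D: nom +32.600 → Σnom=7.500; wc +0.330/-0.140 → slack +1.130/-1.070; half-tol=0.235, Σhalf²=0.305747
  +E: nom +42.400 → Σnom=49.900; wc +0.320/-0.202 → slack +1.450/-1.272; half-tol=0.261, Σhalf²=0.373868
  +F: nom +8.200 → Σnom=58.100; wc +0.140/-0.240 → slack +1.590/-1.512; half-tol=0.190, Σhalf²=0.409968
  +G: nom +37.600 → Σnom=95.700; wc +0.490/-0.490 → slack +2.080/-2.002; half-tol=0.490, Σhalf²=0.650068
  -H: nom -10.300 → Σnom=85.400; wc +0.280/-0.220 → slack +2.360/-2.222; half-tol=0.250, Σhalf²=0.712568
  +I: nom +32.400 → Σnom=117.800; wc +0.342/-0.342 → slack +2.702/-2.564; half-tol=0.342, Σhalf²=0.829532
Nominal = 117.800. Worst-case = [117.800 - 2.564, 117.800 + 2.702] = [115.236, 120.502]. RSS = √0.829532 = 0.911.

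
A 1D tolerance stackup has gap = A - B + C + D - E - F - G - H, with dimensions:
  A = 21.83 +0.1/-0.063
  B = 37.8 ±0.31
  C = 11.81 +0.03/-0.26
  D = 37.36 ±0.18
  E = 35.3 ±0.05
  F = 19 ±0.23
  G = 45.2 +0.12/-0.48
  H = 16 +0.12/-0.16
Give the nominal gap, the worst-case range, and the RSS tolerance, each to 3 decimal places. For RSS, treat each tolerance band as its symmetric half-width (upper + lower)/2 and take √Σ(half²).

Stack each dimension's contribution:
  +A: nom +21.830 → Σnom=21.830; wc +0.100/-0.063 → slack +0.100/-0.063; half-tol=0.082, Σhalf²=0.006642
  -B: nom -37.800 → Σnom=-15.970; wc +0.310/-0.310 → slack +0.410/-0.373; half-tol=0.310, Σhalf²=0.102742
  +C: nom +11.810 → Σnom=-4.160; wc +0.030/-0.260 → slack +0.440/-0.633; half-tol=0.145, Σhalf²=0.123767
  +D: nom +37.360 → Σnom=33.200; wc +0.180/-0.180 → slack +0.620/-0.813; half-tol=0.180, Σhalf²=0.156167
  -E: nom -35.300 → Σnom=-2.100; wc +0.050/-0.050 → slack +0.670/-0.863; half-tol=0.050, Σhalf²=0.158667
  -F: nom -19.000 → Σnom=-21.100; wc +0.230/-0.230 → slack +0.900/-1.093; half-tol=0.230, Σhalf²=0.211567
  -G: nom -45.200 → Σnom=-66.300; wc +0.480/-0.120 → slack +1.380/-1.213; half-tol=0.300, Σhalf²=0.301567
  -H: nom -16.000 → Σnom=-82.300; wc +0.160/-0.120 → slack +1.540/-1.333; half-tol=0.140, Σhalf²=0.321167
Nominal = -82.300. Worst-case = [-82.300 - 1.333, -82.300 + 1.540] = [-83.633, -80.760]. RSS = √0.321167 = 0.567.

nominal=-82.300 wc=[-83.633,-80.760] rss=0.567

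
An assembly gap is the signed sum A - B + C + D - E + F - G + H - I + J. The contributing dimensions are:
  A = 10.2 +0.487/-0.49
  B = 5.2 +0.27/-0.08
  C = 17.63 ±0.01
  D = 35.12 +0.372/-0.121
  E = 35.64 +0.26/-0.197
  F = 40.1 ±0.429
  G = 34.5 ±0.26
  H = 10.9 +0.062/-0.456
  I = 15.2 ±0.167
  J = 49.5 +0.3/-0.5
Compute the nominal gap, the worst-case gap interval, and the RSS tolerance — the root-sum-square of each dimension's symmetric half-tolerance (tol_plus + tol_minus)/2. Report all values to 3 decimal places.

nominal=72.910 wc=[69.947,75.274] rss=0.943

Stack each dimension's contribution:
  +A: nom +10.200 → Σnom=10.200; wc +0.487/-0.490 → slack +0.487/-0.490; half-tol=0.488, Σhalf²=0.238632
  -B: nom -5.200 → Σnom=5.000; wc +0.080/-0.270 → slack +0.567/-0.760; half-tol=0.175, Σhalf²=0.269257
  +C: nom +17.630 → Σnom=22.630; wc +0.010/-0.010 → slack +0.577/-0.770; half-tol=0.010, Σhalf²=0.269357
  +D: nom +35.120 → Σnom=57.750; wc +0.372/-0.121 → slack +0.949/-0.891; half-tol=0.246, Σhalf²=0.330120
  -E: nom -35.640 → Σnom=22.110; wc +0.197/-0.260 → slack +1.146/-1.151; half-tol=0.229, Σhalf²=0.382332
  +F: nom +40.100 → Σnom=62.210; wc +0.429/-0.429 → slack +1.575/-1.580; half-tol=0.429, Σhalf²=0.566373
  -G: nom -34.500 → Σnom=27.710; wc +0.260/-0.260 → slack +1.835/-1.840; half-tol=0.260, Σhalf²=0.633973
  +H: nom +10.900 → Σnom=38.610; wc +0.062/-0.456 → slack +1.897/-2.296; half-tol=0.259, Σhalf²=0.701054
  -I: nom -15.200 → Σnom=23.410; wc +0.167/-0.167 → slack +2.064/-2.463; half-tol=0.167, Σhalf²=0.728943
  +J: nom +49.500 → Σnom=72.910; wc +0.300/-0.500 → slack +2.364/-2.963; half-tol=0.400, Σhalf²=0.888943
Nominal = 72.910. Worst-case = [72.910 - 2.963, 72.910 + 2.364] = [69.947, 75.274]. RSS = √0.888943 = 0.943.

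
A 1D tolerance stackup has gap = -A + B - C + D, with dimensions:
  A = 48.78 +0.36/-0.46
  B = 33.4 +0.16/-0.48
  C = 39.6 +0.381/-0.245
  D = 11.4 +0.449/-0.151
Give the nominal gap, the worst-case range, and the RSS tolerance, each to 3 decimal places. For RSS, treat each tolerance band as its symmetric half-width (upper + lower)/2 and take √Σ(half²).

Stack each dimension's contribution:
  -A: nom -48.780 → Σnom=-48.780; wc +0.460/-0.360 → slack +0.460/-0.360; half-tol=0.410, Σhalf²=0.168100
  +B: nom +33.400 → Σnom=-15.380; wc +0.160/-0.480 → slack +0.620/-0.840; half-tol=0.320, Σhalf²=0.270500
  -C: nom -39.600 → Σnom=-54.980; wc +0.245/-0.381 → slack +0.865/-1.221; half-tol=0.313, Σhalf²=0.368469
  +D: nom +11.400 → Σnom=-43.580; wc +0.449/-0.151 → slack +1.314/-1.372; half-tol=0.300, Σhalf²=0.458469
Nominal = -43.580. Worst-case = [-43.580 - 1.372, -43.580 + 1.314] = [-44.952, -42.266]. RSS = √0.458469 = 0.677.

nominal=-43.580 wc=[-44.952,-42.266] rss=0.677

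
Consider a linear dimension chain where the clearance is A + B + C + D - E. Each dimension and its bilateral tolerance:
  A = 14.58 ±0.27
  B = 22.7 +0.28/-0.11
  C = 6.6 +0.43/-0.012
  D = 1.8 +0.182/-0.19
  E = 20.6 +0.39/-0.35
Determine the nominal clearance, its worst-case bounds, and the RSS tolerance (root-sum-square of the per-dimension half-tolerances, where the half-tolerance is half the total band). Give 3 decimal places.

Stack each dimension's contribution:
  +A: nom +14.580 → Σnom=14.580; wc +0.270/-0.270 → slack +0.270/-0.270; half-tol=0.270, Σhalf²=0.072900
  +B: nom +22.700 → Σnom=37.280; wc +0.280/-0.110 → slack +0.550/-0.380; half-tol=0.195, Σhalf²=0.110925
  +C: nom +6.600 → Σnom=43.880; wc +0.430/-0.012 → slack +0.980/-0.392; half-tol=0.221, Σhalf²=0.159766
  +D: nom +1.800 → Σnom=45.680; wc +0.182/-0.190 → slack +1.162/-0.582; half-tol=0.186, Σhalf²=0.194362
  -E: nom -20.600 → Σnom=25.080; wc +0.350/-0.390 → slack +1.512/-0.972; half-tol=0.370, Σhalf²=0.331262
Nominal = 25.080. Worst-case = [25.080 - 0.972, 25.080 + 1.512] = [24.108, 26.592]. RSS = √0.331262 = 0.576.

nominal=25.080 wc=[24.108,26.592] rss=0.576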